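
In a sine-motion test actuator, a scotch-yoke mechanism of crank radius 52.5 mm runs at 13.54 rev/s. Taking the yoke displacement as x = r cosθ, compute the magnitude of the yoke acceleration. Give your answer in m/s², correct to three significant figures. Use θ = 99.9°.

ω = 85.07 rad/s (from 13.54 rev/s).
x = r cosθ ⇒ ẍ = −rω² cosθ (ω constant).
|a| = rω²|cosθ| = 0.0525·(85.07)²·|cos 99.9°| = 65.329 m/s².

65.3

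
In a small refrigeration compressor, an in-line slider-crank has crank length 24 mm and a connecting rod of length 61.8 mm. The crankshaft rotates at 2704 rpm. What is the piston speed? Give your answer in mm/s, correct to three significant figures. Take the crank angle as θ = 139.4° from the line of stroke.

3070

ω = 2π·2704/60 = 283.2 rad/s
For an in-line slider-crank, x = r cosθ + √(L² − r² sin²θ), so v = −rω sinθ·[1 + r cosθ/√(L² − r² sin²θ)].
With r = 0.024 m, L = 0.0618 m, θ = 139.4°: √(L² − r² sin²θ) = 0.059794 m.
v = −0.024·283.2·0.65077·[1 + 0.024·-0.75927/0.059794] = -3.0748 m/s.
|v| = 3.0748 m/s = 3074.8 mm/s.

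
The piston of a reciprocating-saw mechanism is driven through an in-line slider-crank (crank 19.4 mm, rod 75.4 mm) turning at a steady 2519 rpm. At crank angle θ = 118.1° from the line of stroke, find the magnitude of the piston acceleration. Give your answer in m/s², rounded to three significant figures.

ω = 2π·2519/60 = 263.8 rad/s
x(θ) = r cosθ + √(L² − r² sin²θ); with ω constant, a = ω²·d²x/dθ².
d²x/dθ² = −r cosθ − r²(cos2θ)/√u − r⁴ sin²2θ/(4u^{3/2}),  u = L² − r² sin²θ = 0.0053923 m².
Substituting r = 0.0194 m, L = 0.0754 m, θ = 118.1°: d²x/dθ² = +0.011927 m.
a = ω²·d²x/dθ² = (263.8)²·(+0.011927) = +829.94 m/s²;  |a| = 829.94 m/s².

830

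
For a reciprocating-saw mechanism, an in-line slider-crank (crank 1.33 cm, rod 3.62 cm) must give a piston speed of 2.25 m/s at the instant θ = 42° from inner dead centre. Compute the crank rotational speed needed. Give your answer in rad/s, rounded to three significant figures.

197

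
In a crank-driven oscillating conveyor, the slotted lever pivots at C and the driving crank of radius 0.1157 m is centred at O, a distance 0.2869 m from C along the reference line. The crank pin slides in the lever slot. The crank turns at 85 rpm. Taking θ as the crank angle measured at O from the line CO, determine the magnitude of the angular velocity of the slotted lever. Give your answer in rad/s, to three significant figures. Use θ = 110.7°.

0.204

ω = 8.901 rad/s (from 85 rpm).
Crank pin A relative to C: A = (d + r cosθ, r sinθ); lever angle φ = atan2(r sinθ, d + r cosθ).
Differentiating tanφ: φ̇ = rω(d cosθ + r)/(d² + r² + 2dr cosθ).
d² + r² + 2dr cosθ = |CA|² = 0.0722314 m²;  d cosθ + r = +0.014288 m.
|ω_lever| = |0.1157·8.901·+0.014288| / 0.0722314 = 0.20372 rad/s.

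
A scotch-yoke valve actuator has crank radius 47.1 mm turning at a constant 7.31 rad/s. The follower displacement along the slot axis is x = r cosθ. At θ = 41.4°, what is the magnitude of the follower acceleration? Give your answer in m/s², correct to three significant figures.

1.89

ω = 7.31 rad/s
x = r cosθ ⇒ ẍ = −rω² cosθ (ω constant).
|a| = rω²|cosθ| = 0.0471·(7.31)²·|cos 41.4°| = 1.8879 m/s².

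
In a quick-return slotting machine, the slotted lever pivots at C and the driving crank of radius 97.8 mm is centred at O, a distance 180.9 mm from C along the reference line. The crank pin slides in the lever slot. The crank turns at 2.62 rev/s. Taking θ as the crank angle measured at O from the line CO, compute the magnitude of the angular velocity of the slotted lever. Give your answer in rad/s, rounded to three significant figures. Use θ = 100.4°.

2.92

ω = 16.46 rad/s (from 2.62 rev/s).
Crank pin A relative to C: A = (d + r cosθ, r sinθ); lever angle φ = atan2(r sinθ, d + r cosθ).
Differentiating tanφ: φ̇ = rω(d cosθ + r)/(d² + r² + 2dr cosθ).
d² + r² + 2dr cosθ = |CA|² = 0.0359022 m²;  d cosθ + r = +0.065144 m.
|ω_lever| = |0.0978·16.46·+0.065144| / 0.0359022 = 2.9213 rad/s.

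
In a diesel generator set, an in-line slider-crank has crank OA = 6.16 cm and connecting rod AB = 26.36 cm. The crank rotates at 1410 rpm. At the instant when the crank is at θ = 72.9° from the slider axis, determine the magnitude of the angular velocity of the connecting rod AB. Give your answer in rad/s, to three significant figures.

ω = 147.7 rad/s (converted from 1410 rpm).
The rod makes angle φ with the slider axis where L sinφ = r sinθ; differentiating, L cosφ·φ̇ = r ω cosθ.
L cosφ = √(L² − r² sin²θ) = 0.25694 m.
|ω_rod| = r ω |cosθ| / √(L² − r² sin²θ) = 0.0616·147.7·0.29404/0.25694 = 10.409 rad/s.

10.4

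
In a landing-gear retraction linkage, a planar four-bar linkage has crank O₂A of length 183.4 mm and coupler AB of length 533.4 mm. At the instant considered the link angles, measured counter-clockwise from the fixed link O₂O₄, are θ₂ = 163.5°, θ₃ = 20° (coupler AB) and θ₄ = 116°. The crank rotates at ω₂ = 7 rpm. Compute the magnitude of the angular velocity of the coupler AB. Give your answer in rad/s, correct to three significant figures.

0.187

ω₂ = 0.733 rad/s (from 7 rpm).
Differentiating the loop-closure r₂e^{iθ₂}+r₃e^{iθ₃}=r₁+r₄e^{iθ₄} gives r₂ω₂e^{iθ₂}+r₃ω₃e^{iθ₃}=r₄ω₄e^{iθ₄}.
Eliminating the other unknown: ω₃ = r₂ω₂ sin(θ₄−θ₂) / [r₃ sin(θ₃−θ₄)].
Numerator sine = -0.73728; denominator sine = -0.99452.
Result = 0.1834·0.733·(-0.73728) / (0.5334·(-0.99452)) = +0.18685 rad/s; magnitude 0.18685 rad/s.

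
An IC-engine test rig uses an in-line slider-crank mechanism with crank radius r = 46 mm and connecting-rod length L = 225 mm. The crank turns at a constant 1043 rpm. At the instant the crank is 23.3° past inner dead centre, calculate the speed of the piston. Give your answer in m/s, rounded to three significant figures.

2.36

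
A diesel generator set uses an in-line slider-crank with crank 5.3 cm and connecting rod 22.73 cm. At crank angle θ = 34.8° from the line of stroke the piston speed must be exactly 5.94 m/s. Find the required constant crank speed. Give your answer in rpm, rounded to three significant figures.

For an in-line slider-crank, |v_piston| = rω|sinθ|·[1 + r cosθ/√(L² − r² sin²θ)].
With r = 0.053 m, L = 0.2273 m, θ = 34.8°: the bracketed kinematic factor |dx/dθ| = 0.036091 m.
ω = v/|dx/dθ| = 5.94/0.036091 = 164.58 rad/s.
N = 60ω/(2π) = 1571.6 rpm.

1570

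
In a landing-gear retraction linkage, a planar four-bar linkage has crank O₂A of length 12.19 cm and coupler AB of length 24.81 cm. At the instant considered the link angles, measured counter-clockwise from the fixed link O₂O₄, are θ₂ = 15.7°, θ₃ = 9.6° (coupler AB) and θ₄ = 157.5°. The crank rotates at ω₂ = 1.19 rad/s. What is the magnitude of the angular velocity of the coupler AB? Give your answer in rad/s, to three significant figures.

0.680

ω₂ = 1.19 rad/s
Differentiating the loop-closure r₂e^{iθ₂}+r₃e^{iθ₃}=r₁+r₄e^{iθ₄} gives r₂ω₂e^{iθ₂}+r₃ω₃e^{iθ₃}=r₄ω₄e^{iθ₄}.
Eliminating the other unknown: ω₃ = r₂ω₂ sin(θ₄−θ₂) / [r₃ sin(θ₃−θ₄)].
Numerator sine = +0.61841; denominator sine = -0.53140.
Result = 0.1219·1.19·(+0.61841) / (0.2481·(-0.53140)) = -0.68042 rad/s; magnitude 0.68042 rad/s.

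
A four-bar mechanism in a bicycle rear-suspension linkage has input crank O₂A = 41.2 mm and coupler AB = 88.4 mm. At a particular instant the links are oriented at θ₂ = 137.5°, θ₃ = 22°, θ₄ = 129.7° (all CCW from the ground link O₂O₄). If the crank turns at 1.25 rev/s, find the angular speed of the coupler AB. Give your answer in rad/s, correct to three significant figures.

0.521

ω₂ = 7.854 rad/s (from 1.25 rev/s).
Differentiating the loop-closure r₂e^{iθ₂}+r₃e^{iθ₃}=r₁+r₄e^{iθ₄} gives r₂ω₂e^{iθ₂}+r₃ω₃e^{iθ₃}=r₄ω₄e^{iθ₄}.
Eliminating the other unknown: ω₃ = r₂ω₂ sin(θ₄−θ₂) / [r₃ sin(θ₃−θ₄)].
Numerator sine = -0.13572; denominator sine = -0.95266.
Result = 0.0412·7.854·(-0.13572) / (0.0884·(-0.95266)) = +0.52147 rad/s; magnitude 0.52147 rad/s.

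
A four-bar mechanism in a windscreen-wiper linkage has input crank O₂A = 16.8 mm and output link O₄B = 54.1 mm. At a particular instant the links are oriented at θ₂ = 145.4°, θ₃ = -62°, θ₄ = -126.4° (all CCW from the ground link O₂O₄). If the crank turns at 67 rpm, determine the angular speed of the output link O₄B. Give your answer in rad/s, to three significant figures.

ω₂ = 7.016 rad/s (from 67 rpm).
Differentiating the loop-closure r₂e^{iθ₂}+r₃e^{iθ₃}=r₁+r₄e^{iθ₄} gives r₂ω₂e^{iθ₂}+r₃ω₃e^{iθ₃}=r₄ω₄e^{iθ₄}.
Eliminating the other unknown: ω₄ = r₂ω₂ sin(θ₂−θ₃) / [r₄ sin(θ₄−θ₃)].
Numerator sine = -0.46020; denominator sine = -0.90183.
Result = 0.0168·7.016·(-0.46020) / (0.0541·(-0.90183)) = +1.1118 rad/s; magnitude 1.1118 rad/s.

1.11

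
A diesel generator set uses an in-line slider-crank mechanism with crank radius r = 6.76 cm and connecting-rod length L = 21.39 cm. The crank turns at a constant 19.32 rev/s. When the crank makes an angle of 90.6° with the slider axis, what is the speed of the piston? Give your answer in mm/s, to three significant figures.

ω = 2π·19.3 = 121.4 rad/s
For an in-line slider-crank, x = r cosθ + √(L² − r² sin²θ), so v = −rω sinθ·[1 + r cosθ/√(L² − r² sin²θ)].
With r = 0.0676 m, L = 0.2139 m, θ = 90.6°: √(L² − r² sin²θ) = 0.20294 m.
v = −0.0676·121.4·0.99995·[1 + 0.0676·-0.01047/0.20294] = -8.177 m/s.
|v| = 8.177 m/s = 8177 mm/s.

8180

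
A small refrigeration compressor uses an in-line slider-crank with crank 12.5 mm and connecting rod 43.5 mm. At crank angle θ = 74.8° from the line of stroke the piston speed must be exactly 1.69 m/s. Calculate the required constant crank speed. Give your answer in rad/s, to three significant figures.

For an in-line slider-crank, |v_piston| = rω|sinθ|·[1 + r cosθ/√(L² − r² sin²θ)].
With r = 0.0125 m, L = 0.0435 m, θ = 74.8°: the bracketed kinematic factor |dx/dθ| = 0.013009 m.
ω = v/|dx/dθ| = 1.69/0.013009 = 129.91 rad/s.

130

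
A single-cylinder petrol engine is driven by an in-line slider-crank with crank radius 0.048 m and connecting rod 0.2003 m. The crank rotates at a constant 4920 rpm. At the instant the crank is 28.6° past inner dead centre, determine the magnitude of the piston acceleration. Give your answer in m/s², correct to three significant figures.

ω = 2π·4920/60 = 515.2 rad/s
x(θ) = r cosθ + √(L² − r² sin²θ); with ω constant, a = ω²·d²x/dθ².
d²x/dθ² = −r cosθ − r²(cos2θ)/√u − r⁴ sin²2θ/(4u^{3/2}),  u = L² − r² sin²θ = 0.0395921 m².
Substituting r = 0.048 m, L = 0.2003 m, θ = 28.6°: d²x/dθ² = -0.048535 m.
a = ω²·d²x/dθ² = (515.2)²·(-0.048535) = -12884 m/s²;  |a| = 12884 m/s².

12900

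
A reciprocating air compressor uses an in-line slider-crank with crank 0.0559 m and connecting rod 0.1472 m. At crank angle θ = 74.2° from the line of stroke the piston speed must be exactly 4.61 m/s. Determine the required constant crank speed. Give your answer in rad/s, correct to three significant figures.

For an in-line slider-crank, |v_piston| = rω|sinθ|·[1 + r cosθ/√(L² − r² sin²θ)].
With r = 0.0559 m, L = 0.1472 m, θ = 74.2°: the bracketed kinematic factor |dx/dθ| = 0.059763 m.
ω = v/|dx/dθ| = 4.61/0.059763 = 77.138 rad/s.

77.1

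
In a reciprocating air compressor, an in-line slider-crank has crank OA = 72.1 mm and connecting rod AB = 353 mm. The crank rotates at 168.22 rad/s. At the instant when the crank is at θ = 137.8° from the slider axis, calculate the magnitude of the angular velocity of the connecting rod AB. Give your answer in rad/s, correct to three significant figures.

ω = 168.2 rad/s
The rod makes angle φ with the slider axis where L sinφ = r sinθ; differentiating, L cosφ·φ̇ = r ω cosθ.
L cosφ = √(L² − r² sin²θ) = 0.34966 m.
|ω_rod| = r ω |cosθ| / √(L² − r² sin²θ) = 0.0721·168.2·0.74080/0.34966 = 25.696 rad/s.

25.7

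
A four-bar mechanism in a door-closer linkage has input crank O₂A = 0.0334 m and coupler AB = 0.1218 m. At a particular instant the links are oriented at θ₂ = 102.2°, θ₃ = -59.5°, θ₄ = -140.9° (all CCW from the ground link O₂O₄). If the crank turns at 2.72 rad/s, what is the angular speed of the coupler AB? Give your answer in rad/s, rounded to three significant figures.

0.673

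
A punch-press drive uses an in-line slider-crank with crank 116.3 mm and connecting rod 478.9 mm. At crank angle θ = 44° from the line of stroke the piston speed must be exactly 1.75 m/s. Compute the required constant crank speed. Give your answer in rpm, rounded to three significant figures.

176

For an in-line slider-crank, |v_piston| = rω|sinθ|·[1 + r cosθ/√(L² − r² sin²θ)].
With r = 0.1163 m, L = 0.4789 m, θ = 44°: the bracketed kinematic factor |dx/dθ| = 0.095107 m.
ω = v/|dx/dθ| = 1.75/0.095107 = 18.4 rad/s.
N = 60ω/(2π) = 175.71 rpm.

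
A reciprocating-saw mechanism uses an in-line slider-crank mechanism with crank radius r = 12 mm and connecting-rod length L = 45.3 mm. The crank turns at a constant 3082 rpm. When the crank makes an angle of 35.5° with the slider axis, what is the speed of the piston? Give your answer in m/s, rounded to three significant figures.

ω = 2π·3082/60 = 322.7 rad/s
For an in-line slider-crank, x = r cosθ + √(L² − r² sin²θ), so v = −rω sinθ·[1 + r cosθ/√(L² − r² sin²θ)].
With r = 0.012 m, L = 0.0453 m, θ = 35.5°: √(L² − r² sin²θ) = 0.044761 m.
v = −0.012·322.7·0.58070·[1 + 0.012·0.81412/0.044761] = -2.7399 m/s.
|v| = 2.7399 m/s.

2.74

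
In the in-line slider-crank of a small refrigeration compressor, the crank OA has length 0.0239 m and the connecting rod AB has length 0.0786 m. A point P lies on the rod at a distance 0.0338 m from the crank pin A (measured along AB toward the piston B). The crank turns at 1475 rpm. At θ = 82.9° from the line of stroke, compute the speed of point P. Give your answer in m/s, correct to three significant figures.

3.73

ω = 154.5 rad/s.  Crank-pin speed |V_A| = rω = 3.6916 m/s, perpendicular to OA.
Rod angle: sinφ = −(r/L) sinθ ⇒ φ = -17.562°; ω_rod = −rω cosθ/√(L²−r²sin²θ) = -6.089 rad/s.
V_P = V_A + ω_rod × AP, with AP = 0.0338 m along the rod.
Components: V_Px = −rω sinθ − a·ω_rod·sinφ = -3.7254 m/s;  V_Py = rω cosθ + a·ω_rod·cosφ = +0.26007 m/s.
|V_P| = √(V_Px² + V_Py²) = 3.7345 m/s.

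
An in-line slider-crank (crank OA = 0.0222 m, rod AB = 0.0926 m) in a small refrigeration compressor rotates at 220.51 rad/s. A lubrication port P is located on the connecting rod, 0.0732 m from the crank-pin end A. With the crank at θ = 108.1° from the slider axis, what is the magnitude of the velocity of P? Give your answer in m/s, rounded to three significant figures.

ω = 220.5 rad/s.  Crank-pin speed |V_A| = rω = 4.8953 m/s, perpendicular to OA.
Rod angle: sinφ = −(r/L) sinθ ⇒ φ = -13.172°; ω_rod = −rω cosθ/√(L²−r²sin²θ) = +16.868 rad/s.
V_P = V_A + ω_rod × AP, with AP = 0.0732 m along the rod.
Components: V_Px = −rω sinθ − a·ω_rod·sinφ = -4.3717 m/s;  V_Py = rω cosθ + a·ω_rod·cosφ = -0.31863 m/s.
|V_P| = √(V_Px² + V_Py²) = 4.3833 m/s.

4.38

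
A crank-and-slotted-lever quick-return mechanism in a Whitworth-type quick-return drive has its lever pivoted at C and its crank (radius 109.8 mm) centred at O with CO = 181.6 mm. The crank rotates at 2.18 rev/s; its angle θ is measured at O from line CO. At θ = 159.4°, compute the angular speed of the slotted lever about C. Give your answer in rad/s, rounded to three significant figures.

ω = 13.7 rad/s (from 2.18 rev/s).
Crank pin A relative to C: A = (d + r cosθ, r sinθ); lever angle φ = atan2(r sinθ, d + r cosθ).
Differentiating tanφ: φ̇ = rω(d cosθ + r)/(d² + r² + 2dr cosθ).
d² + r² + 2dr cosθ = |CA|² = 0.00770514 m²;  d cosθ + r = -0.060188 m.
|ω_lever| = |0.1098·13.7·-0.060188| / 0.00770514 = 11.748 rad/s.

11.7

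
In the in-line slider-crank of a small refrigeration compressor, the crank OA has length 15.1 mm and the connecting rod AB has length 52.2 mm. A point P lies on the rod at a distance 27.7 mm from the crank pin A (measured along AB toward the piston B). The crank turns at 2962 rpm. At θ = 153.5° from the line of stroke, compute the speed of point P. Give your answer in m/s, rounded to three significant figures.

2.67

ω = 310.2 rad/s.  Crank-pin speed |V_A| = rω = 4.6837 m/s, perpendicular to OA.
Rod angle: sinφ = −(r/L) sinθ ⇒ φ = -7.416°; ω_rod = −rω cosθ/√(L²−r²sin²θ) = +80.977 rad/s.
V_P = V_A + ω_rod × AP, with AP = 0.0277 m along the rod.
Components: V_Px = −rω sinθ − a·ω_rod·sinφ = -1.8003 m/s;  V_Py = rω cosθ + a·ω_rod·cosφ = -1.9673 m/s.
|V_P| = √(V_Px² + V_Py²) = 2.6668 m/s.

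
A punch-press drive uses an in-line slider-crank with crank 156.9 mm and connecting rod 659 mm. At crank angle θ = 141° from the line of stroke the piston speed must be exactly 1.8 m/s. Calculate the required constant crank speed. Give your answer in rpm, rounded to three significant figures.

For an in-line slider-crank, |v_piston| = rω|sinθ|·[1 + r cosθ/√(L² − r² sin²θ)].
With r = 0.1569 m, L = 0.659 m, θ = 141°: the bracketed kinematic factor |dx/dθ| = 0.080262 m.
ω = v/|dx/dθ| = 1.8/0.080262 = 22.427 rad/s.
N = 60ω/(2π) = 214.16 rpm.

214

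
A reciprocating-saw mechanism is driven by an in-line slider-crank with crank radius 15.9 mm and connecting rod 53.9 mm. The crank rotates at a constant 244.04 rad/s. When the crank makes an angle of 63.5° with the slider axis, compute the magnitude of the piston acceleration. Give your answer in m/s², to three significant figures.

ω = 244 rad/s
x(θ) = r cosθ + √(L² − r² sin²θ); with ω constant, a = ω²·d²x/dθ².
d²x/dθ² = −r cosθ − r²(cos2θ)/√u − r⁴ sin²2θ/(4u^{3/2}),  u = L² − r² sin²θ = 0.00270273 m².
Substituting r = 0.0159 m, L = 0.0539 m, θ = 63.5°: d²x/dθ² = -0.0042405 m.
a = ω²·d²x/dθ² = (244)²·(-0.0042405) = -252.55 m/s²;  |a| = 252.55 m/s².

253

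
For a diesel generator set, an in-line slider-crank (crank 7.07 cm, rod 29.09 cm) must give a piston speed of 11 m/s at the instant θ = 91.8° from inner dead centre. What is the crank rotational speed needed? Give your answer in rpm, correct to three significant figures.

1500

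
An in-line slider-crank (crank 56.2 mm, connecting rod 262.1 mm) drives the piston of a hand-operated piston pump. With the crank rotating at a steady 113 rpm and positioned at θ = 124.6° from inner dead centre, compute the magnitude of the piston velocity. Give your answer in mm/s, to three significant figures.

480

ω = 2π·113/60 = 11.83 rad/s
For an in-line slider-crank, x = r cosθ + √(L² − r² sin²θ), so v = −rω sinθ·[1 + r cosθ/√(L² − r² sin²θ)].
With r = 0.0562 m, L = 0.2621 m, θ = 124.6°: √(L² − r² sin²θ) = 0.25799 m.
v = −0.0562·11.83·0.82314·[1 + 0.0562·-0.56784/0.25799] = -0.4797 m/s.
|v| = 0.4797 m/s = 479.7 mm/s.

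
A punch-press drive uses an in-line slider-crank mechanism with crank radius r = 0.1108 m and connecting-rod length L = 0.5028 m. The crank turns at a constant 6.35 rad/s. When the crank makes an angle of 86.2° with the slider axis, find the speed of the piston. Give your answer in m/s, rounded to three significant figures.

ω = 6.35 rad/s
For an in-line slider-crank, x = r cosθ + √(L² − r² sin²θ), so v = −rω sinθ·[1 + r cosθ/√(L² − r² sin²θ)].
With r = 0.1108 m, L = 0.5028 m, θ = 86.2°: √(L² − r² sin²θ) = 0.49049 m.
v = −0.1108·6.35·0.99780·[1 + 0.1108·0.06627/0.49049] = -0.71254 m/s.
|v| = 0.71254 m/s.

0.713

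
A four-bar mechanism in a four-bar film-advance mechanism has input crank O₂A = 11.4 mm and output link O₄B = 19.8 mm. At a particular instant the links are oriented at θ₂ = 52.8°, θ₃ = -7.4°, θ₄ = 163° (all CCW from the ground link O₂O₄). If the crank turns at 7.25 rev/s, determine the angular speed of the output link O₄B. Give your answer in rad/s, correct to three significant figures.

ω₂ = 45.55 rad/s (from 7.25 rev/s).
Differentiating the loop-closure r₂e^{iθ₂}+r₃e^{iθ₃}=r₁+r₄e^{iθ₄} gives r₂ω₂e^{iθ₂}+r₃ω₃e^{iθ₃}=r₄ω₄e^{iθ₄}.
Eliminating the other unknown: ω₄ = r₂ω₂ sin(θ₂−θ₃) / [r₄ sin(θ₄−θ₃)].
Numerator sine = +0.86777; denominator sine = +0.16677.
Result = 0.0114·45.55·(+0.86777) / (0.0198·(+0.16677)) = +136.47 rad/s; magnitude 136.47 rad/s.

136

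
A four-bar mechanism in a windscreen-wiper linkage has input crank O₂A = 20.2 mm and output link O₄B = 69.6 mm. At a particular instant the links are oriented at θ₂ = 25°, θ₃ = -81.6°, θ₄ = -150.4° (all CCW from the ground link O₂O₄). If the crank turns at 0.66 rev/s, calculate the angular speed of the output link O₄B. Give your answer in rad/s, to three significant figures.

1.24

ω₂ = 4.147 rad/s (from 0.66 rev/s).
Differentiating the loop-closure r₂e^{iθ₂}+r₃e^{iθ₃}=r₁+r₄e^{iθ₄} gives r₂ω₂e^{iθ₂}+r₃ω₃e^{iθ₃}=r₄ω₄e^{iθ₄}.
Eliminating the other unknown: ω₄ = r₂ω₂ sin(θ₂−θ₃) / [r₄ sin(θ₄−θ₃)].
Numerator sine = +0.95832; denominator sine = -0.93232.
Result = 0.0202·4.147·(+0.95832) / (0.0696·(-0.93232)) = -1.2371 rad/s; magnitude 1.2371 rad/s.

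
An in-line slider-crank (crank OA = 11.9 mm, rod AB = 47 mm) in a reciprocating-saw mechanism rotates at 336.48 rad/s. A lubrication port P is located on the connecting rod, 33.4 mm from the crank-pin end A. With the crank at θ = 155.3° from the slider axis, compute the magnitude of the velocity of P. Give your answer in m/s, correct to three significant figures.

ω = 336.5 rad/s.  Crank-pin speed |V_A| = rω = 4.0041 m/s, perpendicular to OA.
Rod angle: sinφ = −(r/L) sinθ ⇒ φ = -6.073°; ω_rod = −rω cosθ/√(L²−r²sin²θ) = +77.836 rad/s.
V_P = V_A + ω_rod × AP, with AP = 0.0334 m along the rod.
Components: V_Px = −rω sinθ − a·ω_rod·sinφ = -1.3981 m/s;  V_Py = rω cosθ + a·ω_rod·cosφ = -1.0526 m/s.
|V_P| = √(V_Px² + V_Py²) = 1.7501 m/s.

1.75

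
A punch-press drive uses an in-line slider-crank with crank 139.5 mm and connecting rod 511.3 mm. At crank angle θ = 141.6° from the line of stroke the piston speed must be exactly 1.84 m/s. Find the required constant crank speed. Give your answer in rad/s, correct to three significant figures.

27.1

For an in-line slider-crank, |v_piston| = rω|sinθ|·[1 + r cosθ/√(L² − r² sin²θ)].
With r = 0.1395 m, L = 0.5113 m, θ = 141.6°: the bracketed kinematic factor |dx/dθ| = 0.067851 m.
ω = v/|dx/dθ| = 1.84/0.067851 = 27.118 rad/s.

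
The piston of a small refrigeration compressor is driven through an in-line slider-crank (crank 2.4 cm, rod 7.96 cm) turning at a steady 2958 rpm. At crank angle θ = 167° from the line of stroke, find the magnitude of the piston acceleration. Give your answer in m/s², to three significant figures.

ω = 2π·2958/60 = 309.8 rad/s
x(θ) = r cosθ + √(L² − r² sin²θ); with ω constant, a = ω²·d²x/dθ².
d²x/dθ² = −r cosθ − r²(cos2θ)/√u − r⁴ sin²2θ/(4u^{3/2}),  u = L² − r² sin²θ = 0.00630701 m².
Substituting r = 0.024 m, L = 0.0796 m, θ = 167°: d²x/dθ² = +0.016834 m.
a = ω²·d²x/dθ² = (309.8)²·(+0.016834) = +1615.3 m/s²;  |a| = 1615.3 m/s².

1620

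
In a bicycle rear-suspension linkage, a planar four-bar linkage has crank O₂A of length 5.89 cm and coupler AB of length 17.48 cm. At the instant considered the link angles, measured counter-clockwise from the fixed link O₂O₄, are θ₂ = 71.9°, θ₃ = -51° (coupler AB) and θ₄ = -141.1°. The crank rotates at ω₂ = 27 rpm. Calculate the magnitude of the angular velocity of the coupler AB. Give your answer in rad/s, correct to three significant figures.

ω₂ = 2.827 rad/s (from 27 rpm).
Differentiating the loop-closure r₂e^{iθ₂}+r₃e^{iθ₃}=r₁+r₄e^{iθ₄} gives r₂ω₂e^{iθ₂}+r₃ω₃e^{iθ₃}=r₄ω₄e^{iθ₄}.
Eliminating the other unknown: ω₃ = r₂ω₂ sin(θ₄−θ₂) / [r₃ sin(θ₃−θ₄)].
Numerator sine = +0.54464; denominator sine = +1.00000.
Result = 0.0589·2.827·(+0.54464) / (0.1748·(+1.00000)) = +0.51889 rad/s; magnitude 0.51889 rad/s.

0.519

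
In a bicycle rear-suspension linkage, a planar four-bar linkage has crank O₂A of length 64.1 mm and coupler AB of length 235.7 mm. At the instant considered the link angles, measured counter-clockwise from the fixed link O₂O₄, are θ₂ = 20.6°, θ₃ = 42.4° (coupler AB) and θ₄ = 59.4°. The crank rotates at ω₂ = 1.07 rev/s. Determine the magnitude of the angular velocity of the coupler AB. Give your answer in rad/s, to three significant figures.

ω₂ = 6.723 rad/s (from 1.07 rev/s).
Differentiating the loop-closure r₂e^{iθ₂}+r₃e^{iθ₃}=r₁+r₄e^{iθ₄} gives r₂ω₂e^{iθ₂}+r₃ω₃e^{iθ₃}=r₄ω₄e^{iθ₄}.
Eliminating the other unknown: ω₃ = r₂ω₂ sin(θ₄−θ₂) / [r₃ sin(θ₃−θ₄)].
Numerator sine = +0.62660; denominator sine = -0.29237.
Result = 0.0641·6.723·(+0.62660) / (0.2357·(-0.29237)) = -3.9185 rad/s; magnitude 3.9185 rad/s.

3.92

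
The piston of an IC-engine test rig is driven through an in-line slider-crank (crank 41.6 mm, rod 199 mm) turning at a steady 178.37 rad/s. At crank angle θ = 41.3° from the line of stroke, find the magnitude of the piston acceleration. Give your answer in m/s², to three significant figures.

ω = 178.4 rad/s
x(θ) = r cosθ + √(L² − r² sin²θ); with ω constant, a = ω²·d²x/dθ².
d²x/dθ² = −r cosθ − r²(cos2θ)/√u − r⁴ sin²2θ/(4u^{3/2}),  u = L² − r² sin²θ = 0.0388472 m².
Substituting r = 0.0416 m, L = 0.199 m, θ = 41.3°: d²x/dθ² = -0.03248 m.
a = ω²·d²x/dθ² = (178.4)²·(-0.03248) = -1033.4 m/s²;  |a| = 1033.4 m/s².

1030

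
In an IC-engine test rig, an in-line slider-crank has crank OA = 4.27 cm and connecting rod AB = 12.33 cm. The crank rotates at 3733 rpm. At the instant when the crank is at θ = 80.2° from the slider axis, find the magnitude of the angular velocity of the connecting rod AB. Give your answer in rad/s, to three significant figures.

ω = 390.9 rad/s (converted from 3733 rpm).
The rod makes angle φ with the slider axis where L sinφ = r sinθ; differentiating, L cosφ·φ̇ = r ω cosθ.
L cosφ = √(L² − r² sin²θ) = 0.1159 m.
|ω_rod| = r ω |cosθ| / √(L² − r² sin²θ) = 0.0427·390.9·0.17021/0.1159 = 24.514 rad/s.

24.5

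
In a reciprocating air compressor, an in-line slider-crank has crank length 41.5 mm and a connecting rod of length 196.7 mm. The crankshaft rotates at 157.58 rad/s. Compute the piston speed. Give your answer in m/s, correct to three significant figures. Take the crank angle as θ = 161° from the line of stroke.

ω = 157.6 rad/s
For an in-line slider-crank, x = r cosθ + √(L² − r² sin²θ), so v = −rω sinθ·[1 + r cosθ/√(L² − r² sin²θ)].
With r = 0.0415 m, L = 0.1967 m, θ = 161°: √(L² − r² sin²θ) = 0.19624 m.
v = −0.0415·157.6·0.32557·[1 + 0.0415·-0.94552/0.19624] = -1.7033 m/s.
|v| = 1.7033 m/s.

1.70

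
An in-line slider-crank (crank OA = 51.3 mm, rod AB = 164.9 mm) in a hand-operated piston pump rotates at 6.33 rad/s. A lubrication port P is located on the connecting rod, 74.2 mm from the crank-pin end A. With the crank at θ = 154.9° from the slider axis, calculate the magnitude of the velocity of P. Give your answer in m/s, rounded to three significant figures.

ω = 6.33 rad/s.  Crank-pin speed |V_A| = rω = 0.32473 m/s, perpendicular to OA.
Rod angle: sinφ = −(r/L) sinθ ⇒ φ = -7.583°; ω_rod = −rω cosθ/√(L²−r²sin²θ) = +1.799 rad/s.
V_P = V_A + ω_rod × AP, with AP = 0.0742 m along the rod.
Components: V_Px = −rω sinθ − a·ω_rod·sinφ = -0.12013 m/s;  V_Py = rω cosθ + a·ω_rod·cosφ = -0.16174 m/s.
|V_P| = √(V_Px² + V_Py²) = 0.20148 m/s.

0.201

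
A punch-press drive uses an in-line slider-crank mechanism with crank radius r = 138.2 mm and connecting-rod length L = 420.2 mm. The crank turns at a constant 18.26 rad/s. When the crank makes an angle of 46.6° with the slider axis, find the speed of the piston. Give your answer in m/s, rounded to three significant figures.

ω = 18.26 rad/s
For an in-line slider-crank, x = r cosθ + √(L² − r² sin²θ), so v = −rω sinθ·[1 + r cosθ/√(L² − r² sin²θ)].
With r = 0.1382 m, L = 0.4202 m, θ = 46.6°: √(L² − r² sin²θ) = 0.40803 m.
v = −0.1382·18.26·0.72657·[1 + 0.1382·0.68709/0.40803] = -2.2602 m/s.
|v| = 2.2602 m/s.

2.26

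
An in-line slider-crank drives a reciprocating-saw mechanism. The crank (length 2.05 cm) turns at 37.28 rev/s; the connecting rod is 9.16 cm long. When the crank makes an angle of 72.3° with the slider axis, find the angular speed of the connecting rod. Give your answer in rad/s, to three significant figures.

16.3

ω = 234.2 rad/s (converted from 37.28 rev/s).
The rod makes angle φ with the slider axis where L sinφ = r sinθ; differentiating, L cosφ·φ̇ = r ω cosθ.
L cosφ = √(L² − r² sin²θ) = 0.089494 m.
|ω_rod| = r ω |cosθ| / √(L² − r² sin²θ) = 0.0205·234.2·0.30403/0.089494 = 16.313 rad/s.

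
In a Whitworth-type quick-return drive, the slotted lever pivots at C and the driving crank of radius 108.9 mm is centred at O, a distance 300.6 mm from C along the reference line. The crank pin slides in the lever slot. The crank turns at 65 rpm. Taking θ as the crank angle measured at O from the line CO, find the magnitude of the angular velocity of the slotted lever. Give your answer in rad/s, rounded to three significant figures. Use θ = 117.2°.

0.292

ω = 6.807 rad/s (from 65 rpm).
Crank pin A relative to C: A = (d + r cosθ, r sinθ); lever angle φ = atan2(r sinθ, d + r cosθ).
Differentiating tanφ: φ̇ = rω(d cosθ + r)/(d² + r² + 2dr cosθ).
d² + r² + 2dr cosθ = |CA|² = 0.0722931 m²;  d cosθ + r = -0.028504 m.
|ω_lever| = |0.1089·6.807·-0.028504| / 0.0722931 = 0.29226 rad/s.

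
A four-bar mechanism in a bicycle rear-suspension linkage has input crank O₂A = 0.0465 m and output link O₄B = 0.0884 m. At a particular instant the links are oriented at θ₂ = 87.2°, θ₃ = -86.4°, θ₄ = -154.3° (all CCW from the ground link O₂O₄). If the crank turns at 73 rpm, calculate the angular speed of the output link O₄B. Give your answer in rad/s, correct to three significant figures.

0.484

ω₂ = 7.645 rad/s (from 73 rpm).
Differentiating the loop-closure r₂e^{iθ₂}+r₃e^{iθ₃}=r₁+r₄e^{iθ₄} gives r₂ω₂e^{iθ₂}+r₃ω₃e^{iθ₃}=r₄ω₄e^{iθ₄}.
Eliminating the other unknown: ω₄ = r₂ω₂ sin(θ₂−θ₃) / [r₄ sin(θ₄−θ₃)].
Numerator sine = +0.11147; denominator sine = -0.92653.
Result = 0.0465·7.645·(+0.11147) / (0.0884·(-0.92653)) = -0.48378 rad/s; magnitude 0.48378 rad/s.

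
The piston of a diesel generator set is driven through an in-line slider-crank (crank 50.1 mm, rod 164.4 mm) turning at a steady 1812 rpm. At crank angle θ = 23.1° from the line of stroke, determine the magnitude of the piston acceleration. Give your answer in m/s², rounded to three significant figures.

ω = 2π·1812/60 = 189.8 rad/s
x(θ) = r cosθ + √(L² − r² sin²θ); with ω constant, a = ω²·d²x/dθ².
d²x/dθ² = −r cosθ − r²(cos2θ)/√u − r⁴ sin²2θ/(4u^{3/2}),  u = L² − r² sin²θ = 0.026641 m².
Substituting r = 0.0501 m, L = 0.1644 m, θ = 23.1°: d²x/dθ² = -0.056916 m.
a = ω²·d²x/dθ² = (189.8)²·(-0.056916) = -2049.3 m/s²;  |a| = 2049.3 m/s².

2050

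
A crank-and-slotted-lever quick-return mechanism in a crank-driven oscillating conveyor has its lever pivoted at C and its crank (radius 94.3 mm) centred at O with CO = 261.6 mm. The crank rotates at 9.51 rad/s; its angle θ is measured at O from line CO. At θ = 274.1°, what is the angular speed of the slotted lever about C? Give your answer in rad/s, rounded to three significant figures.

ω = 9.51 rad/s
Crank pin A relative to C: A = (d + r cosθ, r sinθ); lever angle φ = atan2(r sinθ, d + r cosθ).
Differentiating tanφ: φ̇ = rω(d cosθ + r)/(d² + r² + 2dr cosθ).
d² + r² + 2dr cosθ = |CA|² = 0.0808546 m²;  d cosθ + r = +0.113 m.
|ω_lever| = |0.0943·9.51·+0.113| / 0.0808546 = 1.2534 rad/s.

1.25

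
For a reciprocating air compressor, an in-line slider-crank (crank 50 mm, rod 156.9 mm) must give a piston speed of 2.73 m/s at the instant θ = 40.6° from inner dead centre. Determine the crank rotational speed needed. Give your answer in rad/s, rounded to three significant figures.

For an in-line slider-crank, |v_piston| = rω|sinθ|·[1 + r cosθ/√(L² − r² sin²θ)].
With r = 0.05 m, L = 0.1569 m, θ = 40.6°: the bracketed kinematic factor |dx/dθ| = 0.040587 m.
ω = v/|dx/dθ| = 2.73/0.040587 = 67.263 rad/s.

67.3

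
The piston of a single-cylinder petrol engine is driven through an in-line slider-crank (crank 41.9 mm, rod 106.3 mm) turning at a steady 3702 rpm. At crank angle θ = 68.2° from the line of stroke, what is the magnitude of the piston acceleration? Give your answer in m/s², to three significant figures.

ω = 2π·3702/60 = 387.7 rad/s
x(θ) = r cosθ + √(L² − r² sin²θ); with ω constant, a = ω²·d²x/dθ².
d²x/dθ² = −r cosθ − r²(cos2θ)/√u − r⁴ sin²2θ/(4u^{3/2}),  u = L² − r² sin²θ = 0.0097862 m².
Substituting r = 0.0419 m, L = 0.1063 m, θ = 68.2°: d²x/dθ² = -0.0030871 m.
a = ω²·d²x/dθ² = (387.7)²·(-0.0030871) = -463.96 m/s²;  |a| = 463.96 m/s².

464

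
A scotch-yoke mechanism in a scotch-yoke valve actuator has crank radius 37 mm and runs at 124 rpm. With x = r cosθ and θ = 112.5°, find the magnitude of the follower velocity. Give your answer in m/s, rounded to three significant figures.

0.444

ω = 12.99 rad/s (from 124 rpm).
x = r cosθ ⇒ ẋ = −rω sinθ.
|v| = rω|sinθ| = 0.037·12.99·|sin 112.5°| = 0.44388 m/s.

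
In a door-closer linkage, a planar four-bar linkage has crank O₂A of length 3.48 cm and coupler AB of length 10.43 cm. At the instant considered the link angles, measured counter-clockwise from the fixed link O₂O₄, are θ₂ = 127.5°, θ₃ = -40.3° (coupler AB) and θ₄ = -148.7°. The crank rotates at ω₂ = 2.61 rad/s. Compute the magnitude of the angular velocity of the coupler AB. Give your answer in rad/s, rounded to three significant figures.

ω₂ = 2.61 rad/s
Differentiating the loop-closure r₂e^{iθ₂}+r₃e^{iθ₃}=r₁+r₄e^{iθ₄} gives r₂ω₂e^{iθ₂}+r₃ω₃e^{iθ₃}=r₄ω₄e^{iθ₄}.
Eliminating the other unknown: ω₃ = r₂ω₂ sin(θ₄−θ₂) / [r₃ sin(θ₃−θ₄)].
Numerator sine = +0.99415; denominator sine = +0.94888.
Result = 0.0348·2.61·(+0.99415) / (0.1043·(+0.94888)) = +0.91239 rad/s; magnitude 0.91239 rad/s.

0.912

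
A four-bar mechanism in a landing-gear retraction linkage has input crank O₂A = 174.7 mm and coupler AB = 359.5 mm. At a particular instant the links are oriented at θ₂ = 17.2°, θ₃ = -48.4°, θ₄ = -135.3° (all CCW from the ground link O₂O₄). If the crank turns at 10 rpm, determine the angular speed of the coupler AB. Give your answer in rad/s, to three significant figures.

ω₂ = 1.047 rad/s (from 10 rpm).
Differentiating the loop-closure r₂e^{iθ₂}+r₃e^{iθ₃}=r₁+r₄e^{iθ₄} gives r₂ω₂e^{iθ₂}+r₃ω₃e^{iθ₃}=r₄ω₄e^{iθ₄}.
Eliminating the other unknown: ω₃ = r₂ω₂ sin(θ₄−θ₂) / [r₃ sin(θ₃−θ₄)].
Numerator sine = -0.46175; denominator sine = +0.99854.
Result = 0.1747·1.047·(-0.46175) / (0.3595·(+0.99854)) = -0.23532 rad/s; magnitude 0.23532 rad/s.

0.235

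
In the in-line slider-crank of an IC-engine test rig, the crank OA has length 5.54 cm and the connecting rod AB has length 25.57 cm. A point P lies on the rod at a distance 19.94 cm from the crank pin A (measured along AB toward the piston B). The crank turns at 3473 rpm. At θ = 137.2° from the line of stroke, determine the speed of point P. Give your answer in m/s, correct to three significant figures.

12.4

ω = 363.7 rad/s.  Crank-pin speed |V_A| = rω = 20.149 m/s, perpendicular to OA.
Rod angle: sinφ = −(r/L) sinθ ⇒ φ = -8.465°; ω_rod = −rω cosθ/√(L²−r²sin²θ) = +58.453 rad/s.
V_P = V_A + ω_rod × AP, with AP = 0.1994 m along the rod.
Components: V_Px = −rω sinθ − a·ω_rod·sinφ = -11.974 m/s;  V_Py = rω cosθ + a·ω_rod·cosφ = -3.255 m/s.
|V_P| = √(V_Px² + V_Py²) = 12.409 m/s.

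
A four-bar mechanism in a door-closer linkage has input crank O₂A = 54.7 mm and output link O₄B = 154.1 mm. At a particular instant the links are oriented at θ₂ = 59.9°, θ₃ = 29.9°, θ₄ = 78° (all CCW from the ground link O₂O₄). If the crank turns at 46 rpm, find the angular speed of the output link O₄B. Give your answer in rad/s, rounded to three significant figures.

1.15

ω₂ = 4.817 rad/s (from 46 rpm).
Differentiating the loop-closure r₂e^{iθ₂}+r₃e^{iθ₃}=r₁+r₄e^{iθ₄} gives r₂ω₂e^{iθ₂}+r₃ω₃e^{iθ₃}=r₄ω₄e^{iθ₄}.
Eliminating the other unknown: ω₄ = r₂ω₂ sin(θ₂−θ₃) / [r₄ sin(θ₄−θ₃)].
Numerator sine = +0.50000; denominator sine = +0.74431.
Result = 0.0547·4.817·(+0.50000) / (0.1541·(+0.74431)) = +1.1486 rad/s; magnitude 1.1486 rad/s.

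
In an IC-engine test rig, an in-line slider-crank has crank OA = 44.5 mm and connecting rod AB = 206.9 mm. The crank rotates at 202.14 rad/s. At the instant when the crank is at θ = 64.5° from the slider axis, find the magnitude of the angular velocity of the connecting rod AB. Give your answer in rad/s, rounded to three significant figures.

19.1

ω = 202.1 rad/s
The rod makes angle φ with the slider axis where L sinφ = r sinθ; differentiating, L cosφ·φ̇ = r ω cosθ.
L cosφ = √(L² − r² sin²θ) = 0.20296 m.
|ω_rod| = r ω |cosθ| / √(L² − r² sin²θ) = 0.0445·202.1·0.43051/0.20296 = 19.08 rad/s.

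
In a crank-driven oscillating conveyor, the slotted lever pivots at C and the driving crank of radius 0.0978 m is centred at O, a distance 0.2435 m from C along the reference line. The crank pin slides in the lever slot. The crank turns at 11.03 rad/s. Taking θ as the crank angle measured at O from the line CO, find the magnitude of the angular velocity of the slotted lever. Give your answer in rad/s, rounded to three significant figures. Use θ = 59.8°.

ω = 11.03 rad/s
Crank pin A relative to C: A = (d + r cosθ, r sinθ); lever angle φ = atan2(r sinθ, d + r cosθ).
Differentiating tanφ: φ̇ = rω(d cosθ + r)/(d² + r² + 2dr cosθ).
d² + r² + 2dr cosθ = |CA|² = 0.0928152 m²;  d cosθ + r = +0.22029 m.
|ω_lever| = |0.0978·11.03·+0.22029| / 0.0928152 = 2.5602 rad/s.

2.56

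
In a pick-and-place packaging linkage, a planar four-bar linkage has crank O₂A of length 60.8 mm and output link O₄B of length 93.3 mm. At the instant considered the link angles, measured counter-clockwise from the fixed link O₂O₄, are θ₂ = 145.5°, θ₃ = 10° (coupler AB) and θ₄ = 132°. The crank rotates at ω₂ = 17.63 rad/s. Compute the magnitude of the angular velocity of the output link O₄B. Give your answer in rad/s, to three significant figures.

9.50

ω₂ = 17.63 rad/s
Differentiating the loop-closure r₂e^{iθ₂}+r₃e^{iθ₃}=r₁+r₄e^{iθ₄} gives r₂ω₂e^{iθ₂}+r₃ω₃e^{iθ₃}=r₄ω₄e^{iθ₄}.
Eliminating the other unknown: ω₄ = r₂ω₂ sin(θ₂−θ₃) / [r₄ sin(θ₄−θ₃)].
Numerator sine = +0.70091; denominator sine = +0.84805.
Result = 0.0608·17.63·(+0.70091) / (0.0933·(+0.84805)) = +9.4955 rad/s; magnitude 9.4955 rad/s.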